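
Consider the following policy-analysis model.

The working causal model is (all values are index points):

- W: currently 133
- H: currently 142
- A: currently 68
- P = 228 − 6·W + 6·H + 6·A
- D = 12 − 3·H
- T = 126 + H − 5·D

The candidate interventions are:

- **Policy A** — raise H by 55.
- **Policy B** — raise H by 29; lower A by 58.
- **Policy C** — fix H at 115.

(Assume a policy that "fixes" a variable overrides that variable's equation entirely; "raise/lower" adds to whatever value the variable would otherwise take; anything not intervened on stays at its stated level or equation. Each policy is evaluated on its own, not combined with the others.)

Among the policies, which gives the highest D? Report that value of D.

Policy A (H + 55):
  H = 142 + 55 = 197
  D = 12 − 3·197 = -579
Policy B (H + 29, A − 58):
  H = 142 + 29 = 171
  D = 12 − 3·171 = -501
Policy C (H := 115):
  H = 115
  D = 12 − 3·115 = -333
Comparing — Policy A: D=-579, Policy B: D=-501, Policy C: D=-333. Highest is -333 (Policy C).

-333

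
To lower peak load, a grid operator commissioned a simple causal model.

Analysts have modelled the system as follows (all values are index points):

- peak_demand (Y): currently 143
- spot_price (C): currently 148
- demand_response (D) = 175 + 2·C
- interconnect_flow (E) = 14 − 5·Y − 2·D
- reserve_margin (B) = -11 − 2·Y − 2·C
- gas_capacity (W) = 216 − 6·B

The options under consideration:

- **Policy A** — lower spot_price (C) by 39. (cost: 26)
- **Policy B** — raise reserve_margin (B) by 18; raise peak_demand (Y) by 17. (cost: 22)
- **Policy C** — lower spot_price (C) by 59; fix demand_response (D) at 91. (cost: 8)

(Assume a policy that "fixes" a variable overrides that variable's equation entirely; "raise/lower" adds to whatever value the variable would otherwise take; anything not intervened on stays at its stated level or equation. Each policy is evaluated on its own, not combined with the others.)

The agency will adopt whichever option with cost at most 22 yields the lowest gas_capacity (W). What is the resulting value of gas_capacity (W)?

Policy B (B + 18, Y + 17):
  Y = 143 + 17 = 160
  C = 148
  B = -11 − 2·160 − 2·148 (+18 from intervention) = -609
  W = 216 − 6·(-609) = 3870
Policy C (C − 59, D := 91):
  Y = 143
  C = 148 − 59 = 89
  B = -11 − 2·143 − 2·89 = -475
  W = 216 − 6·(-475) = 3066
Comparing — Policy B: W=3870, Policy C: W=3066. Lowest is 3066 (Policy C).

3066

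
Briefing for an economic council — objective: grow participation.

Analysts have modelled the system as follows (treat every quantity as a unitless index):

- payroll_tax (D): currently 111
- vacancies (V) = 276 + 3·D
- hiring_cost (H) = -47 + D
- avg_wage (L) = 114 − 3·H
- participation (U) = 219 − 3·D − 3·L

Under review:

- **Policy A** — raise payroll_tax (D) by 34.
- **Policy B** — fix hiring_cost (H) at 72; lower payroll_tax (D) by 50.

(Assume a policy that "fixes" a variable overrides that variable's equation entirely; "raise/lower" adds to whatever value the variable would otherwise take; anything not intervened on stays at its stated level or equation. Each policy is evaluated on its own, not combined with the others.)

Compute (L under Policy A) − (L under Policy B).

-78

Policy A (D + 34):
  D = 111 + 34 = 145
  H = -47 + 145 = 98
  L = 114 − 3·98 = -180
Policy B (H := 72, D − 50):
  D = 111 − 50 = 61
  H = 72
  L = 114 − 3·72 = -102
L: -180 − (-102) = -78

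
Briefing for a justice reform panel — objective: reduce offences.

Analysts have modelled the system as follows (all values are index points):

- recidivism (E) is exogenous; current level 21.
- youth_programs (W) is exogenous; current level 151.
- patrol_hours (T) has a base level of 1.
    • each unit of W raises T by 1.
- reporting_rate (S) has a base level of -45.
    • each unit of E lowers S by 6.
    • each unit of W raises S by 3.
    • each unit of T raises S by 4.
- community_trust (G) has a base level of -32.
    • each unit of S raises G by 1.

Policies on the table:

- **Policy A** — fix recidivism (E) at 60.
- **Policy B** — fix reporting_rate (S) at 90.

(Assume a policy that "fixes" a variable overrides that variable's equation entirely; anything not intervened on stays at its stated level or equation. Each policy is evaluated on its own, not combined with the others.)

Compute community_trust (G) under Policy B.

58

Policy B (S := 90):
  E = 21
  W = 151
  T = 1 + 151 = 152
  S = 90
  G = -32 + 90 = 58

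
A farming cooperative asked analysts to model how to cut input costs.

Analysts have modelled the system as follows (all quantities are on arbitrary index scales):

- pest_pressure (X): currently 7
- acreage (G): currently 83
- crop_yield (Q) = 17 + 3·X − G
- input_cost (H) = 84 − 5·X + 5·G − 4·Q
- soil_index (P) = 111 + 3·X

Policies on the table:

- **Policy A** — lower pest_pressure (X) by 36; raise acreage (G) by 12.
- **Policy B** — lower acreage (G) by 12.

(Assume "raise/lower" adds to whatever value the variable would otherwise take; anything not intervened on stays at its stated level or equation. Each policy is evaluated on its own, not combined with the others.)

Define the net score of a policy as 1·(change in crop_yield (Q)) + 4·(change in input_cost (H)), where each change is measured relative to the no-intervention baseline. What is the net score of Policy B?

-420

Baseline:
  X = 7
  G = 83
  Q = 17 + 3·7 − 83 = -45
  H = 84 − 5·7 + 5·83 − 4·(-45) = 644
Policy B (G − 12):
  X = 7
  G = 83 − 12 = 71
  Q = 17 + 3·7 − 71 = -33
  H = 84 − 5·7 + 5·71 − 4·(-33) = 536
ΔQ = -33 − (-45) = 12; ΔH = 536 − 644 = -108
Score = 1·12 + 4·(-108) = -420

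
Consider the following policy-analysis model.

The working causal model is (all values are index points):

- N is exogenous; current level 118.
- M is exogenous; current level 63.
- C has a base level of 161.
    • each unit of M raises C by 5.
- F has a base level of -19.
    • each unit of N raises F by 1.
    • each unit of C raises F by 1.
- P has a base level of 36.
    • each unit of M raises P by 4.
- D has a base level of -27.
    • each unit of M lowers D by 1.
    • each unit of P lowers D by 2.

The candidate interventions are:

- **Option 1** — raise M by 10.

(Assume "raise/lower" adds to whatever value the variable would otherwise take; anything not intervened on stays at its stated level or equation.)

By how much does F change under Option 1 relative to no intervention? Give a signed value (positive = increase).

50

Baseline:
  N = 118
  M = 63
  C = 161 + 5·63 = 476
  F = -19 + 118 + 476 = 575
Option 1 (M + 10):
  N = 118
  M = 63 + 10 = 73
  C = 161 + 5·73 = 526
  F = -19 + 118 + 526 = 625
Change in F: 625 − 575 = 50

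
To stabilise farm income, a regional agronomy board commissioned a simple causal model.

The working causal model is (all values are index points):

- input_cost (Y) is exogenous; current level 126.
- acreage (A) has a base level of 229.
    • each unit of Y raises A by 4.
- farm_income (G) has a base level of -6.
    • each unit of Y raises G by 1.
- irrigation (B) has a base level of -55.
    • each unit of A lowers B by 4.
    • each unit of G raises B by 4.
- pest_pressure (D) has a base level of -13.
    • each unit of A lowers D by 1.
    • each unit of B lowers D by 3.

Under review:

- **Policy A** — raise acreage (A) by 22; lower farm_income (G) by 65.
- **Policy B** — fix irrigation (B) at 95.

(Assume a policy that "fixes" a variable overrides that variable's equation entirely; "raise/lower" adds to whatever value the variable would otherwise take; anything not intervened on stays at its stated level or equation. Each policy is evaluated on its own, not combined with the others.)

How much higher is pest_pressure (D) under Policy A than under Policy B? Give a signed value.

Policy A (A + 22, G − 65):
  Y = 126
  A = 229 + 4·126 (+22 from intervention) = 755
  G = -6 + 126 (−65 from intervention) = 55
  B = -55 − 4·755 + 4·55 = -2855
  D = -13 − 755 − 3·(-2855) = 7797
Policy B (B := 95):
  Y = 126
  A = 229 + 4·126 = 733
  G = -6 + 126 = 120
  B = 95
  D = -13 − 733 − 3·95 = -1031
D: 7797 − (-1031) = 8828

8828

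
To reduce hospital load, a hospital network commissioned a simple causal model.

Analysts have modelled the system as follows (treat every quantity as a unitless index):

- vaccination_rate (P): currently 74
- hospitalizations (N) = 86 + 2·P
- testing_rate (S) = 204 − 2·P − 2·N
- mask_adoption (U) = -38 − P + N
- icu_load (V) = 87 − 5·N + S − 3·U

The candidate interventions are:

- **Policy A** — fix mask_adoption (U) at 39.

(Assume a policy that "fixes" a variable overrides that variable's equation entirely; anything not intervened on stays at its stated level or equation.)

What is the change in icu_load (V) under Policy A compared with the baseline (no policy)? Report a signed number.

Baseline:
  P = 74
  N = 86 + 2·74 = 234
  S = 204 − 2·74 − 2·234 = -412
  U = -38 − 74 + 234 = 122
  V = 87 − 5·234 + (-412) − 3·122 = -1861
Policy A (U := 39):
  P = 74
  N = 86 + 2·74 = 234
  S = 204 − 2·74 − 2·234 = -412
  U = 39
  V = 87 − 5·234 + (-412) − 3·39 = -1612
Change in V: -1612 − (-1861) = 249

249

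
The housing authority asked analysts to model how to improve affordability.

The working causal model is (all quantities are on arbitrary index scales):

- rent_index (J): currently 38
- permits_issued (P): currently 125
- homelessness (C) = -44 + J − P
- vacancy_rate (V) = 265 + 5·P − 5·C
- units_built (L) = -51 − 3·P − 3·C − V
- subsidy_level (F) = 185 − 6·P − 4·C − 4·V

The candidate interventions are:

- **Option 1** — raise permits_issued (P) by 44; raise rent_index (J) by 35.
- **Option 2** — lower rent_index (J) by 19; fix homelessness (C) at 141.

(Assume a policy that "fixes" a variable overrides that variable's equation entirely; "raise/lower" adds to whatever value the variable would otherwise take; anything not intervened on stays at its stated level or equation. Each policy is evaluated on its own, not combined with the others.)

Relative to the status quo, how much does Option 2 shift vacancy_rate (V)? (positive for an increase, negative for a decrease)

Baseline:
  J = 38
  P = 125
  C = -44 + 38 − 125 = -131
  V = 265 + 5·125 − 5·(-131) = 1545
Option 2 (J − 19, C := 141):
  J = 38 − 19 = 19
  P = 125
  C = 141
  V = 265 + 5·125 − 5·141 = 185
Change in V: 185 − 1545 = -1360

-1360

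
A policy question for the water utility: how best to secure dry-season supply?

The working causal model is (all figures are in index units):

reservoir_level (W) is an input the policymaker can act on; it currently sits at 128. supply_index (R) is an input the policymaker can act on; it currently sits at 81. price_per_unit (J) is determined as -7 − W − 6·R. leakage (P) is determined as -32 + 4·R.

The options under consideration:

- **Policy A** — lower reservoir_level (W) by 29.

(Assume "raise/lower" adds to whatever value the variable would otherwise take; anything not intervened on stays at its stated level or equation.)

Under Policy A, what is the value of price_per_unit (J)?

-592

Policy A (W − 29):
  W = 128 − 29 = 99
  R = 81
  J = -7 − 99 − 6·81 = -592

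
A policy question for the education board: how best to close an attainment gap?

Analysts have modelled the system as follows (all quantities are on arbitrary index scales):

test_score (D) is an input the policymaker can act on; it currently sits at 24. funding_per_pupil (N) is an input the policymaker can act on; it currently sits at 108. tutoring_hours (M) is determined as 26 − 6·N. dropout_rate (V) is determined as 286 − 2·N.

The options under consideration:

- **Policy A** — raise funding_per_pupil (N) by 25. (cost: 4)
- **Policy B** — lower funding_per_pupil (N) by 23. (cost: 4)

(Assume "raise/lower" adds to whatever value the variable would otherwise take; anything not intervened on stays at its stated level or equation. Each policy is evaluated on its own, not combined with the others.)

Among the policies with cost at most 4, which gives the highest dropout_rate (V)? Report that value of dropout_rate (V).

Policy A (N + 25):
  N = 108 + 25 = 133
  V = 286 − 2·133 = 20
Policy B (N − 23):
  N = 108 − 23 = 85
  V = 286 − 2·85 = 116
Comparing — Policy A: V=20, Policy B: V=116. Highest is 116 (Policy B).

116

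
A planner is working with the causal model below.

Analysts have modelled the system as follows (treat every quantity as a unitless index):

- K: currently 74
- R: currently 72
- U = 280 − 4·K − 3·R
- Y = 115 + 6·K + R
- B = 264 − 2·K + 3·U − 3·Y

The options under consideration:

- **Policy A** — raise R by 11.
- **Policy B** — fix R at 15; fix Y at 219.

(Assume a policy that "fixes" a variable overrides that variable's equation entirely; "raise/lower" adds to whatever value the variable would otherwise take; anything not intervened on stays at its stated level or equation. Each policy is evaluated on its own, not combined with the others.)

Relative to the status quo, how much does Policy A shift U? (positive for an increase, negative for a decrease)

-33

Baseline:
  K = 74
  R = 72
  U = 280 − 4·74 − 3·72 = -232
Policy A (R + 11):
  K = 74
  R = 72 + 11 = 83
  U = 280 − 4·74 − 3·83 = -265
Change in U: -265 − (-232) = -33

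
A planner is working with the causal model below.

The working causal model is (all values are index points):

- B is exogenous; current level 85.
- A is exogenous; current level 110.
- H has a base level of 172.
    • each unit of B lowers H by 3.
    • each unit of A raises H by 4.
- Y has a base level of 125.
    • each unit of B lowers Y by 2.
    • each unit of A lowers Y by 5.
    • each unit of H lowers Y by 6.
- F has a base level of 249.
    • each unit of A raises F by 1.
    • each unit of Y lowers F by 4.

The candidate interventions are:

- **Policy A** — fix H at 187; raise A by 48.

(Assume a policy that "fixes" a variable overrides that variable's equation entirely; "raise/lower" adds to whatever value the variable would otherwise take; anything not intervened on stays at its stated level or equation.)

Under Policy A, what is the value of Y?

Policy A (H := 187, A + 48):
  B = 85
  A = 110 + 48 = 158
  H = 187
  Y = 125 − 2·85 − 5·158 − 6·187 = -1957

-1957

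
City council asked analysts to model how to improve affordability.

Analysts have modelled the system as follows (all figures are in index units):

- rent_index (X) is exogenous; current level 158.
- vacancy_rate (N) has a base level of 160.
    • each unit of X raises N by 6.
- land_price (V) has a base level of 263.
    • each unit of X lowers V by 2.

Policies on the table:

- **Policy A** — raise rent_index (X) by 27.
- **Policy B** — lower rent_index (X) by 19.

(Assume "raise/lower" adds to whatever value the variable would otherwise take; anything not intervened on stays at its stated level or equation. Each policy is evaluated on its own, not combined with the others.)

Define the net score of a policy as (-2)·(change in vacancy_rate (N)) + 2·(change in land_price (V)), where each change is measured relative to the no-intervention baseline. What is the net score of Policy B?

304

Baseline:
  X = 158
  N = 160 + 6·158 = 1108
  V = 263 − 2·158 = -53
Policy B (X − 19):
  X = 158 − 19 = 139
  N = 160 + 6·139 = 994
  V = 263 − 2·139 = -15
ΔN = 994 − 1108 = -114; ΔV = -15 − (-53) = 38
Score = (-2)·(-114) + 2·38 = 304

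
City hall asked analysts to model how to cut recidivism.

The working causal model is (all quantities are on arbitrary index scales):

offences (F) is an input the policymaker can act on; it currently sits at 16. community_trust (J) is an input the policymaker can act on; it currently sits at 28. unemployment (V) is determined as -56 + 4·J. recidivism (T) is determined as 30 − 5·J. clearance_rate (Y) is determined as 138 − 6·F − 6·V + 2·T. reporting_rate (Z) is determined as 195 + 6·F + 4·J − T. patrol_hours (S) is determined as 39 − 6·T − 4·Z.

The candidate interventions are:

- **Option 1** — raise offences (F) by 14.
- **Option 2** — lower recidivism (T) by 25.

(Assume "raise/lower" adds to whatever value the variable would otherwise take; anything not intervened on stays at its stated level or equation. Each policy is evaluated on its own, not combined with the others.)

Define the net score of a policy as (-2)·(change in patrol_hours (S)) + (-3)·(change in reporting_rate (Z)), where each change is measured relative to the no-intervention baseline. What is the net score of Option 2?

-175

Baseline:
  F = 16
  J = 28
  T = 30 − 5·28 = -110
  Z = 195 + 6·16 + 4·28 − (-110) = 513
  S = 39 − 6·(-110) − 4·513 = -1353
Option 2 (T − 25):
  F = 16
  J = 28
  T = 30 − 5·28 (−25 from intervention) = -135
  Z = 195 + 6·16 + 4·28 − (-135) = 538
  S = 39 − 6·(-135) − 4·538 = -1303
ΔS = -1303 − (-1353) = 50; ΔZ = 538 − 513 = 25
Score = (-2)·50 + (-3)·25 = -175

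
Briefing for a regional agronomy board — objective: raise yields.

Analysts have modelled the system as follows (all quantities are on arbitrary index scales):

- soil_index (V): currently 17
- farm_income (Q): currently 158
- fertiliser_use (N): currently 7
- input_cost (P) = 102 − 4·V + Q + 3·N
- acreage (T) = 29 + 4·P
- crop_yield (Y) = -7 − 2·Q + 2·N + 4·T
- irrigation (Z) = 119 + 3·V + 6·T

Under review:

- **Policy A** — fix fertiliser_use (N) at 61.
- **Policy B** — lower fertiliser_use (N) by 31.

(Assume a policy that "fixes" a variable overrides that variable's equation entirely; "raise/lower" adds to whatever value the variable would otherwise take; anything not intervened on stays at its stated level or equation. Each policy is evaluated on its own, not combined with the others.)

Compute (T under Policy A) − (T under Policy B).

Policy A (N := 61):
  V = 17
  Q = 158
  N = 61
  P = 102 − 4·17 + 158 + 3·61 = 375
  T = 29 + 4·375 = 1529
Policy B (N − 31):
  V = 17
  Q = 158
  N = 7 − 31 = -24
  P = 102 − 4·17 + 158 + 3·(-24) = 120
  T = 29 + 4·120 = 509
T: 1529 − 509 = 1020

1020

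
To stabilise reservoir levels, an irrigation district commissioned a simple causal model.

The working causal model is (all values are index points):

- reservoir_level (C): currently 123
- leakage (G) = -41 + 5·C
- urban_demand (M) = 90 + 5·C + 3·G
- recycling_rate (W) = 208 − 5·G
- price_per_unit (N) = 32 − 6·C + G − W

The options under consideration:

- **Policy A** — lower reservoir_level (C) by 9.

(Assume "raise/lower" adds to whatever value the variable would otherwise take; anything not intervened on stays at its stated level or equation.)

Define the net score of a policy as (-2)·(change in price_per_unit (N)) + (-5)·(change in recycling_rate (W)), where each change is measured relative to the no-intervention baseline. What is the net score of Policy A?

Baseline:
  C = 123
  G = -41 + 5·123 = 574
  W = 208 − 5·574 = -2662
  N = 32 − 6·123 + 574 − (-2662) = 2530
Policy A (C − 9):
  C = 123 − 9 = 114
  G = -41 + 5·114 = 529
  W = 208 − 5·529 = -2437
  N = 32 − 6·114 + 529 − (-2437) = 2314
ΔN = 2314 − 2530 = -216; ΔW = -2437 − (-2662) = 225
Score = (-2)·(-216) + (-5)·225 = -693

-693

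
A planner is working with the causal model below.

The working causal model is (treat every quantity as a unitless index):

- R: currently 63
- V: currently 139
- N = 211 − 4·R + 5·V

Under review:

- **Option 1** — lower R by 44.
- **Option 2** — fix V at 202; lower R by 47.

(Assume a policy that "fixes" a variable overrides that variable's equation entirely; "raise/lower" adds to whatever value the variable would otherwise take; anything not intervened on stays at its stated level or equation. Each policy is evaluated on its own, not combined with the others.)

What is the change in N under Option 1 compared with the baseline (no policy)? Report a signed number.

176

Baseline:
  R = 63
  V = 139
  N = 211 − 4·63 + 5·139 = 654
Option 1 (R − 44):
  R = 63 − 44 = 19
  V = 139
  N = 211 − 4·19 + 5·139 = 830
Change in N: 830 − 654 = 176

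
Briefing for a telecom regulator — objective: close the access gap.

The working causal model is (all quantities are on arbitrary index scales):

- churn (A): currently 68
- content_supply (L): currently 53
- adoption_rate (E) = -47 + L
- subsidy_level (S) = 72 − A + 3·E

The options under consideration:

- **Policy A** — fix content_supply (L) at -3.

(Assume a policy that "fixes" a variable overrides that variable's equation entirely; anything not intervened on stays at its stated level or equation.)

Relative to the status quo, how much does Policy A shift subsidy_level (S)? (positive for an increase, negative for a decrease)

Baseline:
  A = 68
  L = 53
  E = -47 + 53 = 6
  S = 72 − 68 + 3·6 = 22
Policy A (L := -3):
  A = 68
  L = -3
  E = -47 + (-3) = -50
  S = 72 − 68 + 3·(-50) = -146
Change in S: -146 − 22 = -168

-168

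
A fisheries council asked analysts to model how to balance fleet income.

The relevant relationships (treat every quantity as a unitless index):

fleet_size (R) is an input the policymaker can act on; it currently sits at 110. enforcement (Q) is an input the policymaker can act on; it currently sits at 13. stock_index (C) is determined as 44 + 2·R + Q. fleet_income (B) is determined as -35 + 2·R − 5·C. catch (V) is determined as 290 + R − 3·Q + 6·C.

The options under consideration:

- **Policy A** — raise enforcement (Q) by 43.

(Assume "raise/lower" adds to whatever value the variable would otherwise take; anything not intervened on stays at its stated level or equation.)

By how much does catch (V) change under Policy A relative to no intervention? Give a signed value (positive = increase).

129

Baseline:
  R = 110
  Q = 13
  C = 44 + 2·110 + 13 = 277
  V = 290 + 110 − 3·13 + 6·277 = 2023
Policy A (Q + 43):
  R = 110
  Q = 13 + 43 = 56
  C = 44 + 2·110 + 56 = 320
  V = 290 + 110 − 3·56 + 6·320 = 2152
Change in V: 2152 − 2023 = 129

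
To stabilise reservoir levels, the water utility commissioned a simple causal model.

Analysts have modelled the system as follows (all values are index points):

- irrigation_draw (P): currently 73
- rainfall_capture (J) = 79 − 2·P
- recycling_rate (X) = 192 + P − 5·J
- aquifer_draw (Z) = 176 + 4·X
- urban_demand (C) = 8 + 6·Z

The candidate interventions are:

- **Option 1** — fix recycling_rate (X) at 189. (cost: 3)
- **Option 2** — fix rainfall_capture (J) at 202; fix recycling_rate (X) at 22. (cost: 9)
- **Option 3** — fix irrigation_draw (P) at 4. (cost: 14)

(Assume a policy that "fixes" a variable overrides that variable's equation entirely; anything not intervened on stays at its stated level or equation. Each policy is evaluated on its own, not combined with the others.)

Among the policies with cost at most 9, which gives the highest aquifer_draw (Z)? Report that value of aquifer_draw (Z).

Option 1 (X := 189):
  P = 73
  J = 79 − 2·73 = -67
  X = 189
  Z = 176 + 4·189 = 932
Option 2 (J := 202, X := 22):
  P = 73
  J = 202
  X = 22
  Z = 176 + 4·22 = 264
Comparing — Option 1: Z=932, Option 2: Z=264. Highest is 932 (Option 1).

932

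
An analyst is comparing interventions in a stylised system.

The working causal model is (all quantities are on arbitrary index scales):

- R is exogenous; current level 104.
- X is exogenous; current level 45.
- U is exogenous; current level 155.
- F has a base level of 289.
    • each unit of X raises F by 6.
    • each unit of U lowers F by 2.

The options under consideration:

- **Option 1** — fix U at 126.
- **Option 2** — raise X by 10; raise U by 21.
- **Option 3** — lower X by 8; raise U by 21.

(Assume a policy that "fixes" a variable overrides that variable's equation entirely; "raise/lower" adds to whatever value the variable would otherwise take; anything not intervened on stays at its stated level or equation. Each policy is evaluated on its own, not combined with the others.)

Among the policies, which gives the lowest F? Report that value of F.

159

Option 1 (U := 126):
  X = 45
  U = 126
  F = 289 + 6·45 − 2·126 = 307
Option 2 (X + 10, U + 21):
  X = 45 + 10 = 55
  U = 155 + 21 = 176
  F = 289 + 6·55 − 2·176 = 267
Option 3 (X − 8, U + 21):
  X = 45 − 8 = 37
  U = 155 + 21 = 176
  F = 289 + 6·37 − 2·176 = 159
Comparing — Option 1: F=307, Option 2: F=267, Option 3: F=159. Lowest is 159 (Option 3).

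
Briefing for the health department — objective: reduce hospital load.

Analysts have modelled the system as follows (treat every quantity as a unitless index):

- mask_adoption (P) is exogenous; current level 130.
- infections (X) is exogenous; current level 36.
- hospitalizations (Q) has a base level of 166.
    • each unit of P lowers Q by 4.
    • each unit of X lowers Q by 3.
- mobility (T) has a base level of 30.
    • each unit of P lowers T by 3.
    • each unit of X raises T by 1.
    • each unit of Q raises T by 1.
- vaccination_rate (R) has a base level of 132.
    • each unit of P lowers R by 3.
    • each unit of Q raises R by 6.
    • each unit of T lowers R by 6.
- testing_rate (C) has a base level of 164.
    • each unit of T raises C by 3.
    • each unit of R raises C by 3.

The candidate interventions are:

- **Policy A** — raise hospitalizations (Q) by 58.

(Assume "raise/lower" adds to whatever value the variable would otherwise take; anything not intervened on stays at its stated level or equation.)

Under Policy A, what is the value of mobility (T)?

-728

Policy A (Q + 58):
  P = 130
  X = 36
  Q = 166 − 4·130 − 3·36 (+58 from intervention) = -404
  T = 30 − 3·130 + 36 + (-404) = -728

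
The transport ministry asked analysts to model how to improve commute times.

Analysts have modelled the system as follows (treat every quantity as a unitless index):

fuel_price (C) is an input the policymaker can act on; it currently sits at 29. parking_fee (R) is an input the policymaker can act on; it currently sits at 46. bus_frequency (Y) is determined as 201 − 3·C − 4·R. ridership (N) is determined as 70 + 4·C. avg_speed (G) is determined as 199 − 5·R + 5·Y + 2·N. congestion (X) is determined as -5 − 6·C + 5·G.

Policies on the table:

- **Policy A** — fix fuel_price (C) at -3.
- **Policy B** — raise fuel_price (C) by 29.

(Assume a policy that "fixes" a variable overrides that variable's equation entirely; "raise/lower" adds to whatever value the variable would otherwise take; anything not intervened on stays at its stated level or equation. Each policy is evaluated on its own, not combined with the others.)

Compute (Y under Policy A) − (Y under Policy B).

183

Policy A (C := -3):
  C = -3
  R = 46
  Y = 201 − 3·(-3) − 4·46 = 26
Policy B (C + 29):
  C = 29 + 29 = 58
  R = 46
  Y = 201 − 3·58 − 4·46 = -157
Y: 26 − (-157) = 183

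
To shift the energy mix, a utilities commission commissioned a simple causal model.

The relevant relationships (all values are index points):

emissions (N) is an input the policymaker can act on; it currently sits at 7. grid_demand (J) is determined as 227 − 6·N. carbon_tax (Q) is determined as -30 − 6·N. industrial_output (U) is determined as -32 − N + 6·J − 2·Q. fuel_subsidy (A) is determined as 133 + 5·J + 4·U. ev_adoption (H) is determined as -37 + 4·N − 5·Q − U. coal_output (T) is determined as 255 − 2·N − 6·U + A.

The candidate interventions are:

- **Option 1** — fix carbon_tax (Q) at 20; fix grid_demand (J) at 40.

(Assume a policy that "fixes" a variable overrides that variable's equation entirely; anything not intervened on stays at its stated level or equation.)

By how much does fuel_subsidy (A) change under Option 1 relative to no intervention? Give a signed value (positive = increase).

-4941

Baseline:
  N = 7
  J = 227 − 6·7 = 185
  Q = -30 − 6·7 = -72
  U = -32 − 7 + 6·185 − 2·(-72) = 1215
  A = 133 + 5·185 + 4·1215 = 5918
Option 1 (Q := 20, J := 40):
  N = 7
  J = 40
  Q = 20
  U = -32 − 7 + 6·40 − 2·20 = 161
  A = 133 + 5·40 + 4·161 = 977
Change in A: 977 − 5918 = -4941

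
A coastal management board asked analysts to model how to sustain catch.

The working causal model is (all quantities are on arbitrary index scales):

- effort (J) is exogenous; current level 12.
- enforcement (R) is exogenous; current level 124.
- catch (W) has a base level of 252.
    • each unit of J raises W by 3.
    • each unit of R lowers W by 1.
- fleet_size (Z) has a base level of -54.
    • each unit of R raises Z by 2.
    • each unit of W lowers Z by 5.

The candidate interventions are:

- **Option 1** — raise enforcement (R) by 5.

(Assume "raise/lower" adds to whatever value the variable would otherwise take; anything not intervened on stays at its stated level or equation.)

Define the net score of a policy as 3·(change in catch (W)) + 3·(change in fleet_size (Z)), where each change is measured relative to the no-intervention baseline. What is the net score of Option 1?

Baseline:
  J = 12
  R = 124
  W = 252 + 3·12 − 124 = 164
  Z = -54 + 2·124 − 5·164 = -626
Option 1 (R + 5):
  J = 12
  R = 124 + 5 = 129
  W = 252 + 3·12 − 129 = 159
  Z = -54 + 2·129 − 5·159 = -591
ΔW = 159 − 164 = -5; ΔZ = -591 − (-626) = 35
Score = 3·(-5) + 3·35 = 90

90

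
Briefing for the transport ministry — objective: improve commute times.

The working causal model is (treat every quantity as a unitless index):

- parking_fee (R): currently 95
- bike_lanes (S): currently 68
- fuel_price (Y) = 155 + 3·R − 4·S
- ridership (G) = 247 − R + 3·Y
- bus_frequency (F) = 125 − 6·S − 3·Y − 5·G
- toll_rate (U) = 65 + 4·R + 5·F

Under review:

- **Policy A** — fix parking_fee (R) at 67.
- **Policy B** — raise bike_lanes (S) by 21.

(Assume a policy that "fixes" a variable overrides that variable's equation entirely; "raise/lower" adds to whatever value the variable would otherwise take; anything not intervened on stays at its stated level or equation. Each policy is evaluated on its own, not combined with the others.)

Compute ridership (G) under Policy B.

404

Policy B (S + 21):
  R = 95
  S = 68 + 21 = 89
  Y = 155 + 3·95 − 4·89 = 84
  G = 247 − 95 + 3·84 = 404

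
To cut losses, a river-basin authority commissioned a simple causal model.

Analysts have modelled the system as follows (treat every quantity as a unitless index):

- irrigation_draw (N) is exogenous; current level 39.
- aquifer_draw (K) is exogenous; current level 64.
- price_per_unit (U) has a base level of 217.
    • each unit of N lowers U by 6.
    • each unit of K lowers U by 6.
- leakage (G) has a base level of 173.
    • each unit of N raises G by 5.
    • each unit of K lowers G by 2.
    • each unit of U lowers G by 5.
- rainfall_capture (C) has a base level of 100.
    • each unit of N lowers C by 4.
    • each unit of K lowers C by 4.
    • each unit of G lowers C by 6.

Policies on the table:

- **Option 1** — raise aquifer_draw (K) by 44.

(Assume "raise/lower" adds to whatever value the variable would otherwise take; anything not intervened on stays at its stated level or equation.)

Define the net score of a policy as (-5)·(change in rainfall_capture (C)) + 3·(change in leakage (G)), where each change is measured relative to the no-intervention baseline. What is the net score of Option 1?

41536

Baseline:
  N = 39
  K = 64
  U = 217 − 6·39 − 6·64 = -401
  G = 173 + 5·39 − 2·64 − 5·(-401) = 2245
  C = 100 − 4·39 − 4·64 − 6·2245 = -13782
Option 1 (K + 44):
  N = 39
  K = 64 + 44 = 108
  U = 217 − 6·39 − 6·108 = -665
  G = 173 + 5·39 − 2·108 − 5·(-665) = 3477
  C = 100 − 4·39 − 4·108 − 6·3477 = -21350
ΔC = -21350 − (-13782) = -7568; ΔG = 3477 − 2245 = 1232
Score = (-5)·(-7568) + 3·1232 = 41536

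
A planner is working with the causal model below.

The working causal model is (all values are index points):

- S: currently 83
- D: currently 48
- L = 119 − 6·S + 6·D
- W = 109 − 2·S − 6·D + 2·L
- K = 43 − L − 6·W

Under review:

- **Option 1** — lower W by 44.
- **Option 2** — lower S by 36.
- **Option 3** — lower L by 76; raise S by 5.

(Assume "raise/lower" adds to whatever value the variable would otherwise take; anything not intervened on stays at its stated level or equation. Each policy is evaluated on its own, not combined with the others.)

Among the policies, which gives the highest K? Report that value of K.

Option 1 (W − 44):
  S = 83
  D = 48
  L = 119 − 6·83 + 6·48 = -91
  W = 109 − 2·83 − 6·48 + 2·(-91) (−44 from intervention) = -571
  K = 43 − (-91) − 6·(-571) = 3560
Option 2 (S − 36):
  S = 83 − 36 = 47
  D = 48
  L = 119 − 6·47 + 6·48 = 125
  W = 109 − 2·47 − 6·48 + 2·125 = -23
  K = 43 − 125 − 6·(-23) = 56
Option 3 (L − 76, S + 5):
  S = 83 + 5 = 88
  D = 48
  L = 119 − 6·88 + 6·48 (−76 from intervention) = -197
  W = 109 − 2·88 − 6·48 + 2·(-197) = -749
  K = 43 − (-197) − 6·(-749) = 4734
Comparing — Option 1: K=3560, Option 2: K=56, Option 3: K=4734. Highest is 4734 (Option 3).

4734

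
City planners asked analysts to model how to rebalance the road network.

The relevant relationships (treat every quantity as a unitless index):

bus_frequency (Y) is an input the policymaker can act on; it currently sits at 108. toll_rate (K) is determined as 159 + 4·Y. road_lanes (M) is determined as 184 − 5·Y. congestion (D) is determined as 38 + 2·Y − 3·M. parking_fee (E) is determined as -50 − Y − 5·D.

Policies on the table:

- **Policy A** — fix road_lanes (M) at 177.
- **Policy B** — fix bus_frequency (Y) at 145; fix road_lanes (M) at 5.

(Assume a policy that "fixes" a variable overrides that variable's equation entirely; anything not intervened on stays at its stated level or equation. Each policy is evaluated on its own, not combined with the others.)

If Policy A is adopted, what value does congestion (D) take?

Policy A (M := 177):
  Y = 108
  M = 177
  D = 38 + 2·108 − 3·177 = -277

-277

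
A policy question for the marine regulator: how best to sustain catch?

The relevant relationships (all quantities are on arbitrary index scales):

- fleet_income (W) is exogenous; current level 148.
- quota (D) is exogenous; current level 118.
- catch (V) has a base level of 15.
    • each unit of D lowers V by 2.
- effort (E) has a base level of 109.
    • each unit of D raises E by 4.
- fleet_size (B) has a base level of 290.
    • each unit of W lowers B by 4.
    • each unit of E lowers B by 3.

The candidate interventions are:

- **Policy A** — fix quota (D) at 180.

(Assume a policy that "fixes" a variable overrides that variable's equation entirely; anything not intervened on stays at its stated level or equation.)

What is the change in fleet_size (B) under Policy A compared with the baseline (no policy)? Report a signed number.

-744

Baseline:
  W = 148
  D = 118
  E = 109 + 4·118 = 581
  B = 290 − 4·148 − 3·581 = -2045
Policy A (D := 180):
  W = 148
  D = 180
  E = 109 + 4·180 = 829
  B = 290 − 4·148 − 3·829 = -2789
Change in B: -2789 − (-2045) = -744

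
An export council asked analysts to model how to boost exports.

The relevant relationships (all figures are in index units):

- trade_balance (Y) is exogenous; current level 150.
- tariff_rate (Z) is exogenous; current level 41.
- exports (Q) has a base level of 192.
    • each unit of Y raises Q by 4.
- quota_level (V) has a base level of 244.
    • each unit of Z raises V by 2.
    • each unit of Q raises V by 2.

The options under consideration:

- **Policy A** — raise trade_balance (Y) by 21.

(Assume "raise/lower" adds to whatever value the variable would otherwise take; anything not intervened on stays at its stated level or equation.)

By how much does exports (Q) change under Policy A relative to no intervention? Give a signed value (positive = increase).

84

Baseline:
  Y = 150
  Q = 192 + 4·150 = 792
Policy A (Y + 21):
  Y = 150 + 21 = 171
  Q = 192 + 4·171 = 876
Change in Q: 876 − 792 = 84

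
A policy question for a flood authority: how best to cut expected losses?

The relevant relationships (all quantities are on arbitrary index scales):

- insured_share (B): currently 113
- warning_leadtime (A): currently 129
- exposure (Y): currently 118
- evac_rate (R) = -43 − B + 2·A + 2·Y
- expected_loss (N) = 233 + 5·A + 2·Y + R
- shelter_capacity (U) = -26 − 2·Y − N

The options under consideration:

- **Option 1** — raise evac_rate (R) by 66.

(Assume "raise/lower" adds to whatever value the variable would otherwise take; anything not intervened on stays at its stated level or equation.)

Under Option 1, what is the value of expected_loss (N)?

Option 1 (R + 66):
  B = 113
  A = 129
  Y = 118
  R = -43 − 113 + 2·129 + 2·118 (+66 from intervention) = 404
  N = 233 + 5·129 + 2·118 + 404 = 1518

1518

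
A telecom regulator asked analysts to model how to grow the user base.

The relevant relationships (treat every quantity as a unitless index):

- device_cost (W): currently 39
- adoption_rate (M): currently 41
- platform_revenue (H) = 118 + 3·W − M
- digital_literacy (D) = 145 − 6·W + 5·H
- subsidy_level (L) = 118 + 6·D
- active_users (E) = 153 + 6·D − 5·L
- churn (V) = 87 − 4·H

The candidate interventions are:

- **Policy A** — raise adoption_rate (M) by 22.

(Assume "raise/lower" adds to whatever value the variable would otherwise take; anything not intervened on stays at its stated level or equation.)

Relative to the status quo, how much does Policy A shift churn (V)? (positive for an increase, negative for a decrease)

88

Baseline:
  W = 39
  M = 41
  H = 118 + 3·39 − 41 = 194
  V = 87 − 4·194 = -689
Policy A (M + 22):
  W = 39
  M = 41 + 22 = 63
  H = 118 + 3·39 − 63 = 172
  V = 87 − 4·172 = -601
Change in V: -601 − (-689) = 88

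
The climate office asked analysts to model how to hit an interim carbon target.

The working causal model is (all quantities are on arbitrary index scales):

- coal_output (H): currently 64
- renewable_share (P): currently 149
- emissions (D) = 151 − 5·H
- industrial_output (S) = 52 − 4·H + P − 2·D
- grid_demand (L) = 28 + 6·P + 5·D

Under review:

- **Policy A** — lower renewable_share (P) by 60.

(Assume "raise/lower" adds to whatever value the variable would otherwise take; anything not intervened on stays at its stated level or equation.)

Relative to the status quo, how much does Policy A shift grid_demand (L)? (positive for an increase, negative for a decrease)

-360

Baseline:
  H = 64
  P = 149
  D = 151 − 5·64 = -169
  L = 28 + 6·149 + 5·(-169) = 77
Policy A (P − 60):
  H = 64
  P = 149 − 60 = 89
  D = 151 − 5·64 = -169
  L = 28 + 6·89 + 5·(-169) = -283
Change in L: -283 − 77 = -360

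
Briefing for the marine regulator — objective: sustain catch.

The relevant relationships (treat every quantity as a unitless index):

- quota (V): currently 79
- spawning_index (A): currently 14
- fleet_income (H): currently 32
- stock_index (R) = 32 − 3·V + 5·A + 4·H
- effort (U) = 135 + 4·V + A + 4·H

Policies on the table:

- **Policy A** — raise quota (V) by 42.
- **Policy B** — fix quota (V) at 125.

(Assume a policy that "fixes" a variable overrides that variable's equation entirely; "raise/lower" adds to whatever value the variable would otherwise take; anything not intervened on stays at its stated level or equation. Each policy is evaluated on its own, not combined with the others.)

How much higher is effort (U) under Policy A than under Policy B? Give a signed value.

-16

Policy A (V + 42):
  V = 79 + 42 = 121
  A = 14
  H = 32
  U = 135 + 4·121 + 14 + 4·32 = 761
Policy B (V := 125):
  V = 125
  A = 14
  H = 32
  U = 135 + 4·125 + 14 + 4·32 = 777
U: 761 − 777 = -16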